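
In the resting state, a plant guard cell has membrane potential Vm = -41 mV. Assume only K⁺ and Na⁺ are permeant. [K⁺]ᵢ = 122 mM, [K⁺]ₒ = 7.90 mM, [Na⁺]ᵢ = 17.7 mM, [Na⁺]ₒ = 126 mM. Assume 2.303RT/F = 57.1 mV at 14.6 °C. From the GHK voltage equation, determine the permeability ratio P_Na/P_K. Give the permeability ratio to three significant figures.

0.126

Let α = P_Na/P_K. GHK: Vm = 57.1·log₁₀[(Kₒ + α·Naₒ)/(Kᵢ + α·Naᵢ)].
10^(Vm/57.1) = 10^(-41.0/57.1) = 0.19141
So 0.19141·(Kᵢ + α·Naᵢ) = Kₒ + α·Naₒ → α = (0.19141·122.0 − 7.9) / (126.0 − 0.19141·17.7)
α = (23.35 − 7.9) / (126.0 − 3.388) = 15.45/122.6 = 0.126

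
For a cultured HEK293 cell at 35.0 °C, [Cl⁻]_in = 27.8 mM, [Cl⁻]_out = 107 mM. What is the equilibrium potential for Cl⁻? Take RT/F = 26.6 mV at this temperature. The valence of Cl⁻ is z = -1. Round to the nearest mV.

-36 mV

E = (26.6/z) · ln([Cl⁻]_out/[Cl⁻]_in) with z = -1.
For an anion, dividing by z = -1 reverses the sign.
= (26.6/-1) · ln(107/27.8) = -26.60 · ln(3.849)
= -26.60 · (1.3478) = -35.85 mV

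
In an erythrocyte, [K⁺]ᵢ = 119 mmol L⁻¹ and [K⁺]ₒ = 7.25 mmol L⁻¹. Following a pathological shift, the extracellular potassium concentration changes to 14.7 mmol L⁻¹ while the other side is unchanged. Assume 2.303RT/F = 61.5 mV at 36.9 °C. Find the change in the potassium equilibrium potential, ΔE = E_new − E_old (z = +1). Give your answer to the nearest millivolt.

E_old = (61.5/1)·log₁₀(7.25/119) = -74.74 mV
E_new = (61.5/1)·log₁₀(14.7/119) = -55.86 mV
ΔE = -55.86 − (-74.74) = 18.88 mV

19 mV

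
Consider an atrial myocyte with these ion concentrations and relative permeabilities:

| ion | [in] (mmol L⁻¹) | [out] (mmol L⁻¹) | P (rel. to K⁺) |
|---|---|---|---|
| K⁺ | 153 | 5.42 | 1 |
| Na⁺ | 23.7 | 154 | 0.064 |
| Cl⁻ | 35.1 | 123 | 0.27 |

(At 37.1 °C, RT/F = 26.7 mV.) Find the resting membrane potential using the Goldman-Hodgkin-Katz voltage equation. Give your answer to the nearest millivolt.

-54 mV

Vm = 26.7 · ln[(Σ P·[cation]ₒ + Σ P·[anion]ᵢ) / (Σ P·[cation]ᵢ + Σ P·[anion]ₒ)]
Numerator = 1×5.42 + 0.064×154 + 0.27×35.1 = 24.75
Denominator = 1×153 + 0.064×23.7 + 0.27×123 = 187.7
Vm = 26.7 · ln(0.13186) = 26.7 × (-2.0260) = -54.10 mV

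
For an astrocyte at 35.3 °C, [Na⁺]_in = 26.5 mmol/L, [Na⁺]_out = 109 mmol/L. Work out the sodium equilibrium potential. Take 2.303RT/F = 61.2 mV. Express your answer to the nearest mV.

38 mV

E = (61.2/z) · log₁₀([Na⁺]_out/[Na⁺]_in) with z = +1.
= (61.2/1) · log₁₀(109/26.5) = 61.20 · log₁₀(4.113)
= 61.20 · (0.6142) = 37.59 mV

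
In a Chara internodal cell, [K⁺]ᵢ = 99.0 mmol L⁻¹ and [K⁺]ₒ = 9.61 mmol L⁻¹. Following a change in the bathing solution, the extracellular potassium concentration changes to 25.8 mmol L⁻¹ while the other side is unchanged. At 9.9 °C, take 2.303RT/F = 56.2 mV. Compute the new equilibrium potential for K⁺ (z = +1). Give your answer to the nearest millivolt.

After the shift: [K⁺]_out = 25.8, [K⁺]_in = 99.0 mmol L⁻¹.
E_new = (56.2/1)·log₁₀(25.8/99.0) = 56.20 · (-0.5840) = -32.82 mV

-33 mV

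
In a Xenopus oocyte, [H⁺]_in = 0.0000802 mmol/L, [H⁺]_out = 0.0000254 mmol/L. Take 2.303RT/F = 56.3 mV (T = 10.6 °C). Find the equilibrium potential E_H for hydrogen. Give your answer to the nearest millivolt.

-28 mV

E = (56.3/z) · log₁₀([H⁺]_out/[H⁺]_in) with z = +1.
= (56.3/1) · log₁₀(0.0000254/0.0000802) = 56.30 · log₁₀(0.3167)
= 56.30 · (-0.4993) = -28.11 mV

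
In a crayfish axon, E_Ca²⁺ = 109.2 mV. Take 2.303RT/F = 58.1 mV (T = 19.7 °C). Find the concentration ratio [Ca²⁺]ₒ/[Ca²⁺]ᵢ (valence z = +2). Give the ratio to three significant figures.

log₁₀([out]/[in]) = E·z/(58.1) = 109.2 × 2 / 58.1 = 3.7590
[out]/[in] = 10^(3.7590) = 5742

5740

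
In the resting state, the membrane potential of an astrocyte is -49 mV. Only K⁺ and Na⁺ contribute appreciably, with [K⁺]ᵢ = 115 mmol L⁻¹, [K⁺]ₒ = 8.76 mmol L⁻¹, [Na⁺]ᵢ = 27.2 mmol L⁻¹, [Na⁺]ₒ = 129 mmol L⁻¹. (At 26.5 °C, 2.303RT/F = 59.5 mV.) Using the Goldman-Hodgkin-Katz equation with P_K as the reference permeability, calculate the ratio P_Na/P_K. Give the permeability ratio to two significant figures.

0.068

Let α = P_Na/P_K. GHK: Vm = 59.5·log₁₀[(Kₒ + α·Naₒ)/(Kᵢ + α·Naᵢ)].
10^(Vm/59.5) = 10^(-49.0/59.5) = 0.15013
So 0.15013·(Kᵢ + α·Naᵢ) = Kₒ + α·Naₒ → α = (0.15013·115.0 − 8.76) / (129.0 − 0.15013·27.2)
α = (17.27 − 8.76) / (129.0 − 4.084) = 8.505/124.9 = 0.06809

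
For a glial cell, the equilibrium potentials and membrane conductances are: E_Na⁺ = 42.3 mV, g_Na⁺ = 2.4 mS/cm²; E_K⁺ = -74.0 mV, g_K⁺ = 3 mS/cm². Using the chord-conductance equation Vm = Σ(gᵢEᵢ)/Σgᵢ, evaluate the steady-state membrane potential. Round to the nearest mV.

Σ gᵢEᵢ = 2.4·(42.3) + 3·(-74.0) = -120.48
Σ gᵢ = 2.4 + 3 = 5.4
Vm = -120.48 / 5.4 = -22.31 mV

-22 mV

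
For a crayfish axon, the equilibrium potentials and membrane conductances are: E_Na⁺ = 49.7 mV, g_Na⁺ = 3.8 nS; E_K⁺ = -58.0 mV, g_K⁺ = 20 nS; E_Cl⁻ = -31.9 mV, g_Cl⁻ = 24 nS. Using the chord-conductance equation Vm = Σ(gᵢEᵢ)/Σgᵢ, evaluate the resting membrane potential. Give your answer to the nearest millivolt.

Σ gᵢEᵢ = 3.8·(49.7) + 20·(-58.0) + 24·(-31.9) = -1736.74
Σ gᵢ = 3.8 + 20 + 24 = 47.8
Vm = -1736.74 / 47.8 = -36.33 mV

-36 mV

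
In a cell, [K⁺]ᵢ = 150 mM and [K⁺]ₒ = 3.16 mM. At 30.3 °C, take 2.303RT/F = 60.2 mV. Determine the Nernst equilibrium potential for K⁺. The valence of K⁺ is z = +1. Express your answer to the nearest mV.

E = (60.2/z) · log₁₀([K⁺]_out/[K⁺]_in) with z = +1.
= (60.2/1) · log₁₀(3.16/150) = 60.20 · log₁₀(0.02107)
= 60.20 · (-1.6764) = -100.92 mV

-101 mV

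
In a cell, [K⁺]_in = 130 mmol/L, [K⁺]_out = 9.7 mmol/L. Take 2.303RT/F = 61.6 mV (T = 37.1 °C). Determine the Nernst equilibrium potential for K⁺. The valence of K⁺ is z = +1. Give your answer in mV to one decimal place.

-69.4 mV

E = (61.6/z) · log₁₀([K⁺]_out/[K⁺]_in) with z = +1.
= (61.6/1) · log₁₀(9.7/130) = 61.60 · log₁₀(0.07462)
= 61.60 · (-1.1272) = -69.43 mV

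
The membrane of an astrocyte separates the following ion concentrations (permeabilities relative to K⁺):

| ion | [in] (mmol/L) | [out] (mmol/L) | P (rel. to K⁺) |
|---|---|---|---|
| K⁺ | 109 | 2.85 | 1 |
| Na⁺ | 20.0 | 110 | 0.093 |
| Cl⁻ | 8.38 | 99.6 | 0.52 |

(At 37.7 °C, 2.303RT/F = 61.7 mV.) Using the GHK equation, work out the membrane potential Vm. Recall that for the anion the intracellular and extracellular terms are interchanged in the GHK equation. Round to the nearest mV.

Vm = 61.7 · log₁₀[(Σ P·[cation]ₒ + Σ P·[anion]ᵢ) / (Σ P·[cation]ᵢ + Σ P·[anion]ₒ)]
Numerator = 1×2.85 + 0.093×110 + 0.52×8.38 = 17.44
Denominator = 1×109 + 0.093×20.0 + 0.52×99.6 = 162.7
Vm = 61.7 · log₁₀(0.10721) = 61.7 × (-0.9698) = -59.83 mV

-60 mV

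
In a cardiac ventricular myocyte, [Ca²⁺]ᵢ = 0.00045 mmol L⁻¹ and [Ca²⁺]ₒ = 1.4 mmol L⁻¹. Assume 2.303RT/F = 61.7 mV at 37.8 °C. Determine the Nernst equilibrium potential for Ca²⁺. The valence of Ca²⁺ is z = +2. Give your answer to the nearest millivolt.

108 mV

E = (61.7/z) · log₁₀([Ca²⁺]_out/[Ca²⁺]_in) with z = +2.
= (61.7/2) · log₁₀(1.4/0.00045) = 30.85 · log₁₀(3111)
= 30.85 · (3.4929) = 107.76 mV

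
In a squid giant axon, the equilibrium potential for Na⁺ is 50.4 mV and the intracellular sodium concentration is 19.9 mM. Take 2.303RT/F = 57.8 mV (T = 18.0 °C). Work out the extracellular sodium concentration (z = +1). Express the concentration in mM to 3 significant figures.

148 mM

Nernst: E = (57.8/1) · log₁₀([out]/[in]), so log₁₀([out]/[in]) = 50.4 × 1 / 57.8 = 0.8720.
[out]/[in] = 10^(0.8720) = 7.447.
[out] = 7.447 × 19.9 = 148.2 mM.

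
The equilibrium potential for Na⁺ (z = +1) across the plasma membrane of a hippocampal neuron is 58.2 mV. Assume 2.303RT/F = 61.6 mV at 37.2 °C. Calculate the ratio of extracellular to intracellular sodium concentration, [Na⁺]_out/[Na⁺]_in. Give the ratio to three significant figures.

8.81

log₁₀([out]/[in]) = E·z/(61.6) = 58.2 × 1 / 61.6 = 0.9448
[out]/[in] = 10^(0.9448) = 8.807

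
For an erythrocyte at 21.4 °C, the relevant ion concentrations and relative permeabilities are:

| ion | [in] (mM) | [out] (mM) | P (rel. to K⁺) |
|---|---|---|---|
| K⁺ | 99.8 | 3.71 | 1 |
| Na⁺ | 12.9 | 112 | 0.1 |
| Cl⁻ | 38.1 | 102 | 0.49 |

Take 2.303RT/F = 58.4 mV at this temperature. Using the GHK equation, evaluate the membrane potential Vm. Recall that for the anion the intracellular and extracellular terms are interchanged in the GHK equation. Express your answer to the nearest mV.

-38 mV

Vm = 58.4 · log₁₀[(Σ P·[cation]ₒ + Σ P·[anion]ᵢ) / (Σ P·[cation]ᵢ + Σ P·[anion]ₒ)]
Numerator = 1×3.71 + 0.1×112 + 0.49×38.1 = 33.58
Denominator = 1×99.8 + 0.1×12.9 + 0.49×102 = 151.1
Vm = 58.4 · log₁₀(0.22227) = 58.4 × (-0.6531) = -38.14 mV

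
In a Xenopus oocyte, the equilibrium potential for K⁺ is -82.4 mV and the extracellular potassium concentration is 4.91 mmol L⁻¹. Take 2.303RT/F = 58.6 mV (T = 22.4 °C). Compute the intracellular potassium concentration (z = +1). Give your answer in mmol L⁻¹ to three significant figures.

125 mmol L⁻¹

Nernst: E = (58.6/1) · log₁₀([out]/[in]), so log₁₀([out]/[in]) = -82.4 × 1 / 58.6 = -1.4061.
[out]/[in] = 10^(-1.4061) = 0.03925.
[in] = 4.91 / 0.03925 = 125.1 mmol L⁻¹.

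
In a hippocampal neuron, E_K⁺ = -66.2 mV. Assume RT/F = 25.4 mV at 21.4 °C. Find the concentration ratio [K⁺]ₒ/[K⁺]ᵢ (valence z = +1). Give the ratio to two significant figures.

ln([out]/[in]) = E·z/(25.4) = -66.2 × 1 / 25.4 = -2.6063
[out]/[in] = e^(-2.6063) = 0.07381

0.074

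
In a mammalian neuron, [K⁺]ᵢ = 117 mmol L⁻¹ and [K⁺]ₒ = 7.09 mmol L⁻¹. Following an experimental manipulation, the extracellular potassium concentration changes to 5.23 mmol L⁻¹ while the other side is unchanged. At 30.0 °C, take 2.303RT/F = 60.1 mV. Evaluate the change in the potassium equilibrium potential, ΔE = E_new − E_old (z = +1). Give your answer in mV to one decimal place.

-7.9 mV

E_old = (60.1/1)·log₁₀(7.09/117) = -73.17 mV
E_new = (60.1/1)·log₁₀(5.23/117) = -81.12 mV
ΔE = -81.12 − (-73.17) = -7.94 mV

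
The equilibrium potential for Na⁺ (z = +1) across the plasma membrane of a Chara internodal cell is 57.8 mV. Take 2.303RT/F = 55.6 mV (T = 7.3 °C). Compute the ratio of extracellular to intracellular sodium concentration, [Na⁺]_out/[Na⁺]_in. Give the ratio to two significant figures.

11

log₁₀([out]/[in]) = E·z/(55.6) = 57.8 × 1 / 55.6 = 1.0396
[out]/[in] = 10^(1.0396) = 10.95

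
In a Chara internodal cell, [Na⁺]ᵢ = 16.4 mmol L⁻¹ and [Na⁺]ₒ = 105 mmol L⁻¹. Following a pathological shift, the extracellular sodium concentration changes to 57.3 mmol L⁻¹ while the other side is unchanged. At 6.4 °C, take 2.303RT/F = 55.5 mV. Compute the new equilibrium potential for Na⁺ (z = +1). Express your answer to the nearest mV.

After the shift: [Na⁺]_out = 57.3, [Na⁺]_in = 16.4 mmol L⁻¹.
E_new = (55.5/1)·log₁₀(57.3/16.4) = 55.50 · (0.5433) = 30.15 mV

30 mV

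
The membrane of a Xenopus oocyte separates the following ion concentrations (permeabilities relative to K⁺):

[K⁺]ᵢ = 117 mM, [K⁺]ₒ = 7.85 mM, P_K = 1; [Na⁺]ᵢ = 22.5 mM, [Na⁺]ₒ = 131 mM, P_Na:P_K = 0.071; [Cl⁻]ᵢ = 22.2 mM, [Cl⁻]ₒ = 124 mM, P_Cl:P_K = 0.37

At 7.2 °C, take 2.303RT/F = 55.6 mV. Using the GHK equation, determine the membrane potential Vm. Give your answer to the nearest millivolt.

Vm = 55.6 · log₁₀[(Σ P·[cation]ₒ + Σ P·[anion]ᵢ) / (Σ P·[cation]ᵢ + Σ P·[anion]ₒ)]
Numerator = 1×7.85 + 0.071×131 + 0.37×22.2 = 25.36
Denominator = 1×117 + 0.071×22.5 + 0.37×124 = 164.5
Vm = 55.6 · log₁₀(0.15422) = 55.6 × (-0.8119) = -45.14 mV

-45 mV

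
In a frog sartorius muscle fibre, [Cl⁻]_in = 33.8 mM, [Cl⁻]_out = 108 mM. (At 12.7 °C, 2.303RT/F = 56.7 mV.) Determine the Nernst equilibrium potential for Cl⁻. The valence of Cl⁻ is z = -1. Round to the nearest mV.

E = (56.7/z) · log₁₀([Cl⁻]_out/[Cl⁻]_in) with z = -1.
For an anion, dividing by z = -1 reverses the sign.
= (56.7/-1) · log₁₀(108/33.8) = -56.70 · log₁₀(3.195)
= -56.70 · (0.5045) = -28.61 mV

-29 mV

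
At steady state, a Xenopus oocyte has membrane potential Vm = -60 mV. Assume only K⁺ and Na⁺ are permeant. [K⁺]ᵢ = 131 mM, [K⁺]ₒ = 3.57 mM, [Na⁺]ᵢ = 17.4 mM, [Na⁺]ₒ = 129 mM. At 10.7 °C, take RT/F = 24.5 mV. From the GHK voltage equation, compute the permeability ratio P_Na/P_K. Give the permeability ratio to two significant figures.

Let α = P_Na/P_K. GHK: Vm = 24.5·ln[(Kₒ + α·Naₒ)/(Kᵢ + α·Naᵢ)].
e^(Vm/24.5) = e^(-60.0/24.5) = 0.086382
So 0.086382·(Kᵢ + α·Naᵢ) = Kₒ + α·Naₒ → α = (0.086382·131.0 − 3.57) / (129.0 − 0.086382·17.4)
α = (11.32 − 3.57) / (129.0 − 1.503) = 7.746/127.5 = 0.06075

0.061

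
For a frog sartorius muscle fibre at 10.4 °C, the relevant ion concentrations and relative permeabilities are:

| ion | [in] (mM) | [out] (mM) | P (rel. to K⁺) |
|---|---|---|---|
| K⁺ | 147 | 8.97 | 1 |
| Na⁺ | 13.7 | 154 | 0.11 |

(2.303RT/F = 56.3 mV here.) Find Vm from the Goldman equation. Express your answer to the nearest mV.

-43 mV

Vm = 56.3 · log₁₀[(Σ P·[cation]ₒ + Σ P·[anion]ᵢ) / (Σ P·[cation]ᵢ + Σ P·[anion]ₒ)]
Numerator = 1×8.97 + 0.11×154 = 25.91
Denominator = 1×147 + 0.11×13.7 = 148.5
Vm = 56.3 · log₁₀(0.17447) = 56.3 × (-0.7583) = -42.69 mV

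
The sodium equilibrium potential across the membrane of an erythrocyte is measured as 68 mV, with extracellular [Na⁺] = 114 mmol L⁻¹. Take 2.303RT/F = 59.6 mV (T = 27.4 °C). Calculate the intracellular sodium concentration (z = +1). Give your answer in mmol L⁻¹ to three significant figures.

8.24 mmol L⁻¹

Nernst: E = (59.6/1) · log₁₀([out]/[in]), so log₁₀([out]/[in]) = 68.0 × 1 / 59.6 = 1.1409.
[out]/[in] = 10^(1.1409) = 13.83.
[in] = 114 / 13.83 = 8.241 mmol L⁻¹.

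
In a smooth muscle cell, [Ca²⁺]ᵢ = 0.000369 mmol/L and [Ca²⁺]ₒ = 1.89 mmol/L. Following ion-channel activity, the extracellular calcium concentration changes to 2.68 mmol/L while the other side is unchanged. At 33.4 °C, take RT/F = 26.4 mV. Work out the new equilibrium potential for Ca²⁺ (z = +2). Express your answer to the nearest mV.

117 mV

After the shift: [Ca²⁺]_out = 2.68, [Ca²⁺]_in = 0.000369 mmol/L.
E_new = (26.4/2)·ln(2.68/0.000369) = 13.20 · (8.8905) = 117.36 mV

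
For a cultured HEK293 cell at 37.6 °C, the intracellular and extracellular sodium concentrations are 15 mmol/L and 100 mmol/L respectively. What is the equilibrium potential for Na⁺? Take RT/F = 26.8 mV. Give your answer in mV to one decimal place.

50.8 mV

E = (26.8/z) · ln([Na⁺]_out/[Na⁺]_in) with z = +1.
= (26.8/1) · ln(100/15) = 26.80 · ln(6.667)
= 26.80 · (1.8971) = 50.84 mV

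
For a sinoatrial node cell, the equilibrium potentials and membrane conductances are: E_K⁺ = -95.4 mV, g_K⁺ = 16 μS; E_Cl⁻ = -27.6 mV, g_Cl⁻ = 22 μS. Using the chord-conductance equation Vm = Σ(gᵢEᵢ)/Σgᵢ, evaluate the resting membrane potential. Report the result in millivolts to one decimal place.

Σ gᵢEᵢ = 16·(-95.4) + 22·(-27.6) = -2133.60
Σ gᵢ = 16 + 22 = 38
Vm = -2133.60 / 38 = -56.15 mV

-56.1 mV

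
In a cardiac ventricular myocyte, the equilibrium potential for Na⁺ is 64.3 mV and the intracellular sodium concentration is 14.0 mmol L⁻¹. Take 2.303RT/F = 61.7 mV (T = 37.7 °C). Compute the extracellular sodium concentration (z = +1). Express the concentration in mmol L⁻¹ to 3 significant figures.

Nernst: E = (61.7/1) · log₁₀([out]/[in]), so log₁₀([out]/[in]) = 64.3 × 1 / 61.7 = 1.0421.
[out]/[in] = 10^(1.0421) = 11.02.
[out] = 11.02 × 14.0 = 154.3 mmol L⁻¹.

154 mmol L⁻¹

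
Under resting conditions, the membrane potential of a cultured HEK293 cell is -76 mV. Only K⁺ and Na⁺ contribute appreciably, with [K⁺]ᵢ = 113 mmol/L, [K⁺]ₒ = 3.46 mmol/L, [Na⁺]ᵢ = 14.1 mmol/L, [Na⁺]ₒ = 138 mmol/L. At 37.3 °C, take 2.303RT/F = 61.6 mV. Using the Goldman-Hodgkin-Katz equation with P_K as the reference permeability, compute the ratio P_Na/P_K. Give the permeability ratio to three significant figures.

0.0229

Let α = P_Na/P_K. GHK: Vm = 61.6·log₁₀[(Kₒ + α·Naₒ)/(Kᵢ + α·Naᵢ)].
10^(Vm/61.6) = 10^(-76.0/61.6) = 0.058376
So 0.058376·(Kᵢ + α·Naᵢ) = Kₒ + α·Naₒ → α = (0.058376·113.0 − 3.46) / (138.0 − 0.058376·14.1)
α = (6.596 − 3.46) / (138.0 − 0.8231) = 3.136/137.2 = 0.02286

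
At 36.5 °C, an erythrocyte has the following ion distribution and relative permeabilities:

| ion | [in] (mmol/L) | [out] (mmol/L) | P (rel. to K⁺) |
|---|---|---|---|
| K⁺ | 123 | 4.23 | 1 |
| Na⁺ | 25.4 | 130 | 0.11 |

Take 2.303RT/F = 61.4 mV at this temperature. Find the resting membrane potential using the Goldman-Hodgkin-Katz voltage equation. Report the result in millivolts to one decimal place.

Vm = 61.4 · log₁₀[(Σ P·[cation]ₒ + Σ P·[anion]ᵢ) / (Σ P·[cation]ᵢ + Σ P·[anion]ₒ)]
Numerator = 1×4.23 + 0.11×130 = 18.53
Denominator = 1×123 + 0.11×25.4 = 125.8
Vm = 61.4 · log₁₀(0.1473) = 61.4 × (-0.8318) = -51.07 mV

-51.1 mV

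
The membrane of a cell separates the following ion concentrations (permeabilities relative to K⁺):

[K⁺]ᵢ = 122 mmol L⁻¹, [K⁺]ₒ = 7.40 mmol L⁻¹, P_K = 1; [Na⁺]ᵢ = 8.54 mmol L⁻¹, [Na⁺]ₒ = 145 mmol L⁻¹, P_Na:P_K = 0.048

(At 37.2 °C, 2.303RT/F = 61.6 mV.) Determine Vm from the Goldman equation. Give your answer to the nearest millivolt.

-57 mV

Vm = 61.6 · log₁₀[(Σ P·[cation]ₒ + Σ P·[anion]ᵢ) / (Σ P·[cation]ᵢ + Σ P·[anion]ₒ)]
Numerator = 1×7.40 + 0.048×145 = 14.36
Denominator = 1×122 + 0.048×8.54 = 122.4
Vm = 61.6 · log₁₀(0.11731) = 61.6 × (-0.9307) = -57.33 mV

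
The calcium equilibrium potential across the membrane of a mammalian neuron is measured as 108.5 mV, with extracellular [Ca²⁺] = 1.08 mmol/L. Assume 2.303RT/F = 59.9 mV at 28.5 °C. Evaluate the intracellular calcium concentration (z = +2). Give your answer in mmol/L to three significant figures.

0.000257 mmol/L

Nernst: E = (59.9/2) · log₁₀([out]/[in]), so log₁₀([out]/[in]) = 108.5 × 2 / 59.9 = 3.6227.
[out]/[in] = 10^(3.6227) = 4195.
[in] = 1.08 / 4195 = 0.0002575 mmol/L.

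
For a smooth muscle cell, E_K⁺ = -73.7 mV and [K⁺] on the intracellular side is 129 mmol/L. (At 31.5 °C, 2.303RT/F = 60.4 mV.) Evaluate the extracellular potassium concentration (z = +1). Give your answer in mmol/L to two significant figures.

7.8 mmol/L

Nernst: E = (60.4/1) · log₁₀([out]/[in]), so log₁₀([out]/[in]) = -73.7 × 1 / 60.4 = -1.2202.
[out]/[in] = 10^(-1.2202) = 0.06023.
[out] = 0.06023 × 129 = 7.769 mmol/L.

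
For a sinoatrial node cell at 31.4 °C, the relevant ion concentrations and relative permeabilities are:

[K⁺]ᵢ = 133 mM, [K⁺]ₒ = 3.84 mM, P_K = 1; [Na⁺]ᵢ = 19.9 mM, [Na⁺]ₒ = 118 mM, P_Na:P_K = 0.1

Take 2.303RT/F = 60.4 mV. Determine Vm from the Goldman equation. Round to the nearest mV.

-57 mV

Vm = 60.4 · log₁₀[(Σ P·[cation]ₒ + Σ P·[anion]ᵢ) / (Σ P·[cation]ᵢ + Σ P·[anion]ₒ)]
Numerator = 1×3.84 + 0.1×118 = 15.64
Denominator = 1×133 + 0.1×19.9 = 135
Vm = 60.4 · log₁₀(0.11586) = 60.4 × (-0.9361) = -56.54 mV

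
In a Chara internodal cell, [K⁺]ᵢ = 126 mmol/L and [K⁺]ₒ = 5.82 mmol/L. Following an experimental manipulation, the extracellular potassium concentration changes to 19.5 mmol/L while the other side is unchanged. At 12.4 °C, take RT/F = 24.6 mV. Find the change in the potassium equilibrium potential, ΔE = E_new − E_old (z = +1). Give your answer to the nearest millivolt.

30 mV

E_old = (24.6/1)·ln(5.82/126) = -75.64 mV
E_new = (24.6/1)·ln(19.5/126) = -45.90 mV
ΔE = -45.90 − (-75.64) = 29.74 mV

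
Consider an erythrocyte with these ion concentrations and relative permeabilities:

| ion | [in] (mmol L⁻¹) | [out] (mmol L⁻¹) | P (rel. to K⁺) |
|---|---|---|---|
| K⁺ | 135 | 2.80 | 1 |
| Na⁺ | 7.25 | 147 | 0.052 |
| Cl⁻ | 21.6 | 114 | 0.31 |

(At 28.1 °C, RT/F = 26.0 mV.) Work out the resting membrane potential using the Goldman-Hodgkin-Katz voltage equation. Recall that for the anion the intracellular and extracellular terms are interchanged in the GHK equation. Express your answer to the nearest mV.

-60 mV

Vm = 26.0 · ln[(Σ P·[cation]ₒ + Σ P·[anion]ᵢ) / (Σ P·[cation]ᵢ + Σ P·[anion]ₒ)]
Numerator = 1×2.80 + 0.052×147 + 0.31×21.6 = 17.14
Denominator = 1×135 + 0.052×7.25 + 0.31×114 = 170.7
Vm = 26.0 · ln(0.1004) = 26.0 × (-2.2986) = -59.76 mV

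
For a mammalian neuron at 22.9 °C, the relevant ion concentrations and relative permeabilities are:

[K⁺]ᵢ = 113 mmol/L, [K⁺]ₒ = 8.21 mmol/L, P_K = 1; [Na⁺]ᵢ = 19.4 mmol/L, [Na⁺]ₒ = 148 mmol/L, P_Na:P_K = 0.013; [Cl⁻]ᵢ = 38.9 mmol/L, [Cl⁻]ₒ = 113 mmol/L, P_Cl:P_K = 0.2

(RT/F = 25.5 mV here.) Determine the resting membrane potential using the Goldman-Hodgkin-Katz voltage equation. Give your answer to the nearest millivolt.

Vm = 25.5 · ln[(Σ P·[cation]ₒ + Σ P·[anion]ᵢ) / (Σ P·[cation]ᵢ + Σ P·[anion]ₒ)]
Numerator = 1×8.21 + 0.013×148 + 0.2×38.9 = 17.91
Denominator = 1×113 + 0.013×19.4 + 0.2×113 = 135.9
Vm = 25.5 · ln(0.13186) = 25.5 × (-2.0260) = -51.66 mV

-52 mV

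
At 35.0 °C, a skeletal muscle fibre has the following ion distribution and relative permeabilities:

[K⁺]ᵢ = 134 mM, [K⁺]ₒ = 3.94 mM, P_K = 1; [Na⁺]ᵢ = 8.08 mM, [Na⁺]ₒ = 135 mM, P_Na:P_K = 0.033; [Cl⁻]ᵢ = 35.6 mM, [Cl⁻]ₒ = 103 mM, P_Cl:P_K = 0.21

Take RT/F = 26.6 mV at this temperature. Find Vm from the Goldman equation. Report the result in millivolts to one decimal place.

Vm = 26.6 · ln[(Σ P·[cation]ₒ + Σ P·[anion]ᵢ) / (Σ P·[cation]ᵢ + Σ P·[anion]ₒ)]
Numerator = 1×3.94 + 0.033×135 + 0.21×35.6 = 15.87
Denominator = 1×134 + 0.033×8.08 + 0.21×103 = 155.9
Vm = 26.6 · ln(0.1018) = 26.6 × (-2.2847) = -60.77 mV

-60.8 mV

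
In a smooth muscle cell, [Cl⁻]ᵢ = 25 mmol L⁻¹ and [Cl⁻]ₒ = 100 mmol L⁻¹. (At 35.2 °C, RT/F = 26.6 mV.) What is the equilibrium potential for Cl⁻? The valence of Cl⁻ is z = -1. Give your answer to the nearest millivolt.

-37 mV

E = (26.6/z) · ln([Cl⁻]_out/[Cl⁻]_in) with z = -1.
For an anion, dividing by z = -1 reverses the sign.
= (26.6/-1) · ln(100/25) = -26.60 · ln(4)
= -26.60 · (1.3863) = -36.88 mV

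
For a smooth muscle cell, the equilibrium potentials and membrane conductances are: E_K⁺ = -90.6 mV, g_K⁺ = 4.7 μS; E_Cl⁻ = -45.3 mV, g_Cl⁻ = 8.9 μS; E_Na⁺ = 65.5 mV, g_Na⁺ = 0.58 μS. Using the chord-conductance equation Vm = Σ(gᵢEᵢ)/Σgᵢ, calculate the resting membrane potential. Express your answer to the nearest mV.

-56 mV

Σ gᵢEᵢ = 4.7·(-90.6) + 8.9·(-45.3) + 0.58·(65.5) = -791.00
Σ gᵢ = 4.7 + 8.9 + 0.58 = 14.18
Vm = -791.00 / 14.18 = -55.78 mV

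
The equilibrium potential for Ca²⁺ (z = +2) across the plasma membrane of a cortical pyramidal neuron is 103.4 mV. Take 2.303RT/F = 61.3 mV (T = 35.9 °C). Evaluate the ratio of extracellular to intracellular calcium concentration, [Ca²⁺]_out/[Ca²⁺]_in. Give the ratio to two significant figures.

2400

log₁₀([out]/[in]) = E·z/(61.3) = 103.4 × 2 / 61.3 = 3.3736
[out]/[in] = 10^(3.3736) = 2364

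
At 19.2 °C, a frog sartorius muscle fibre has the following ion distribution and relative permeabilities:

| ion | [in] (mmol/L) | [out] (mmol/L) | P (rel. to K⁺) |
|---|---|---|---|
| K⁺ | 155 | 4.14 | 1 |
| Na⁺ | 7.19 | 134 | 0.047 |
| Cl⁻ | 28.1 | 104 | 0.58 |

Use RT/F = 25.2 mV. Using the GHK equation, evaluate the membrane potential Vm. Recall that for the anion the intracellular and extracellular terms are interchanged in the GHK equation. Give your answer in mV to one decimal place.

Vm = 25.2 · ln[(Σ P·[cation]ₒ + Σ P·[anion]ᵢ) / (Σ P·[cation]ᵢ + Σ P·[anion]ₒ)]
Numerator = 1×4.14 + 0.047×134 + 0.58×28.1 = 26.74
Denominator = 1×155 + 0.047×7.19 + 0.58×104 = 215.7
Vm = 25.2 · ln(0.12397) = 25.2 × (-2.0877) = -52.61 mV

-52.6 mV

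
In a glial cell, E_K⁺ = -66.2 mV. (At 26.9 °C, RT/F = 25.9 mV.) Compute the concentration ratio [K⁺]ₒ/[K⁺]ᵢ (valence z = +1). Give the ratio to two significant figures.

ln([out]/[in]) = E·z/(25.9) = -66.2 × 1 / 25.9 = -2.5560
[out]/[in] = e^(-2.5560) = 0.07762

0.078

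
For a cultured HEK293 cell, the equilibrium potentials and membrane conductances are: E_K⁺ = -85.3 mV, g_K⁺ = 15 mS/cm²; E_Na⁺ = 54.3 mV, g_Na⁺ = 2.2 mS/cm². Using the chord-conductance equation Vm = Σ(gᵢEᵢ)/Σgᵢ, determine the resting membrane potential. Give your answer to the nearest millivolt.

Σ gᵢEᵢ = 15·(-85.3) + 2.2·(54.3) = -1160.04
Σ gᵢ = 15 + 2.2 = 17.2
Vm = -1160.04 / 17.2 = -67.44 mV

-67 mV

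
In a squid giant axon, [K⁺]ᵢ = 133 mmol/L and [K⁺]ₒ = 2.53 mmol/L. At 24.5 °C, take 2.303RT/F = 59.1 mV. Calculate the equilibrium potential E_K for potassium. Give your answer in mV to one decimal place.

E = (59.1/z) · log₁₀([K⁺]_out/[K⁺]_in) with z = +1.
= (59.1/1) · log₁₀(2.53/133) = 59.10 · log₁₀(0.01902)
= 59.10 · (-1.7207) = -101.70 mV

-101.7 mV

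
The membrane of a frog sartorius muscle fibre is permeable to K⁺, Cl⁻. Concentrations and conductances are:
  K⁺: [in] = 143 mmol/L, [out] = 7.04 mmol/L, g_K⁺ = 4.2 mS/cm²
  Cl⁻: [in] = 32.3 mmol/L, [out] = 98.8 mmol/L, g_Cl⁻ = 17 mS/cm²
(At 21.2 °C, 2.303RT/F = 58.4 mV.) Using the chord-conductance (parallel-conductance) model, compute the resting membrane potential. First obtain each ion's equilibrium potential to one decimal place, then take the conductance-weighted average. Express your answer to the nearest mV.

E_K⁺ = (58.4/1)·log₁₀(7.04/143) = -76.4 mV
E_Cl⁻ = (58.4/-1)·log₁₀(98.8/32.3) = -28.4 mV
Vm = (Σ gᵢEᵢ)/(Σ gᵢ) = (4.2·-76.4 + 17·-28.4) / (4.2 + 17)
= -803.68 / 21.2 = -37.91 mV

-38 mV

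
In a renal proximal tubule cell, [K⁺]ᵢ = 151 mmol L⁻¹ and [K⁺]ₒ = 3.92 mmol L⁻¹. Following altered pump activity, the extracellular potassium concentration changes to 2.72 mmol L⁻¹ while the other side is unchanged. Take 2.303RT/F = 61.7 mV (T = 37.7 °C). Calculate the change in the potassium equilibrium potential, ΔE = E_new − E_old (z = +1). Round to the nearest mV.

E_old = (61.7/1)·log₁₀(3.92/151) = -97.84 mV
E_new = (61.7/1)·log₁₀(2.72/151) = -107.63 mV
ΔE = -107.63 − (-97.84) = -9.79 mV

-10 mV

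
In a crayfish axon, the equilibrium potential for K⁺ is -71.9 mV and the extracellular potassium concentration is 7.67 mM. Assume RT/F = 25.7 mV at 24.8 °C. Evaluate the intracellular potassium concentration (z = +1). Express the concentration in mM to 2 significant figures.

Nernst: E = (25.7/1) · ln([out]/[in]), so ln([out]/[in]) = -71.9 × 1 / 25.7 = -2.7977.
[out]/[in] = e^(-2.7977) = 0.06095.
[in] = 7.67 / 0.06095 = 125.8 mM.

130 mM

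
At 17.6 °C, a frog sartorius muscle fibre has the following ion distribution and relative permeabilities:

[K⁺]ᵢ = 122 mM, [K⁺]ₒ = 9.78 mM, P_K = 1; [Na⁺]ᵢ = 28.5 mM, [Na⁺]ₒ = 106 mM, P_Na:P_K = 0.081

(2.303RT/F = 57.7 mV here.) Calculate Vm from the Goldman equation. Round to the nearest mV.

-48 mV

Vm = 57.7 · log₁₀[(Σ P·[cation]ₒ + Σ P·[anion]ᵢ) / (Σ P·[cation]ᵢ + Σ P·[anion]ₒ)]
Numerator = 1×9.78 + 0.081×106 = 18.37
Denominator = 1×122 + 0.081×28.5 = 124.3
Vm = 57.7 · log₁₀(0.14775) = 57.7 × (-0.8305) = -47.92 mV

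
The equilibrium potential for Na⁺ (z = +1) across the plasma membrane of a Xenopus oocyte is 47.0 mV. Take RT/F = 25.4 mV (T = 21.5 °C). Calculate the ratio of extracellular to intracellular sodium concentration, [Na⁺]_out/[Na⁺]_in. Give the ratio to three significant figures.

ln([out]/[in]) = E·z/(25.4) = 47.0 × 1 / 25.4 = 1.8504
[out]/[in] = e^(1.8504) = 6.362

6.36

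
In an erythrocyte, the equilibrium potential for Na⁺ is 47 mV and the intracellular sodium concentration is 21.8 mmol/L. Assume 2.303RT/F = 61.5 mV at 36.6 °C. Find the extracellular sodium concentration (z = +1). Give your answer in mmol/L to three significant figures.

127 mmol/L

Nernst: E = (61.5/1) · log₁₀([out]/[in]), so log₁₀([out]/[in]) = 47.0 × 1 / 61.5 = 0.7642.
[out]/[in] = 10^(0.7642) = 5.811.
[out] = 5.811 × 21.8 = 126.7 mmol/L.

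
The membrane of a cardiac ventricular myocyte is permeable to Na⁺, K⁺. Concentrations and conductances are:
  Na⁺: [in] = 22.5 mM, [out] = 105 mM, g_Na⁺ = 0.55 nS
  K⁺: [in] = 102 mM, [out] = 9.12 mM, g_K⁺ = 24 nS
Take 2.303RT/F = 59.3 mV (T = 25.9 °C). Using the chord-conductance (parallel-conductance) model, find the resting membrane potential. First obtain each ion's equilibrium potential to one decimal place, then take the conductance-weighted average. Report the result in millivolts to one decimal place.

-59.9 mV

E_Na⁺ = (59.3/1)·log₁₀(105/22.5) = 39.7 mV
E_K⁺ = (59.3/1)·log₁₀(9.12/102) = -62.2 mV
Vm = (Σ gᵢEᵢ)/(Σ gᵢ) = (0.55·39.7 + 24·-62.2) / (0.55 + 24)
= -1470.97 / 24.55 = -59.92 mV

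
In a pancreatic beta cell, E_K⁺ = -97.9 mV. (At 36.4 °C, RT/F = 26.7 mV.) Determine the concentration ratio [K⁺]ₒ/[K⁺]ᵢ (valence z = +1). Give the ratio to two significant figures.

ln([out]/[in]) = E·z/(26.7) = -97.9 × 1 / 26.7 = -3.6667
[out]/[in] = e^(-3.6667) = 0.02556

0.026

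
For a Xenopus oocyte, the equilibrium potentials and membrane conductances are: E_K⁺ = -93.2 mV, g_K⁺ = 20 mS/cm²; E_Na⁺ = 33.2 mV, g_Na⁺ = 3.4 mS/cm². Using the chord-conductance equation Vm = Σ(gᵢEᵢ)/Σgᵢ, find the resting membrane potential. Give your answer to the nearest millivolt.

-75 mV

Σ gᵢEᵢ = 20·(-93.2) + 3.4·(33.2) = -1751.12
Σ gᵢ = 20 + 3.4 = 23.4
Vm = -1751.12 / 23.4 = -74.83 mV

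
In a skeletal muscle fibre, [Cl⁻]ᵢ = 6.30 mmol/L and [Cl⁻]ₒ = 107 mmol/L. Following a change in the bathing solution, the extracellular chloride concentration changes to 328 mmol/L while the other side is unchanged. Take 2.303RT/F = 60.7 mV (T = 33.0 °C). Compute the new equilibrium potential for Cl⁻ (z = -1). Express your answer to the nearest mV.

After the shift: [Cl⁻]_out = 328, [Cl⁻]_in = 6.30 mmol/L.
E_new = (60.7/-1)·log₁₀(328/6.30) = -60.70 · (1.7165) = -104.19 mV

-104 mV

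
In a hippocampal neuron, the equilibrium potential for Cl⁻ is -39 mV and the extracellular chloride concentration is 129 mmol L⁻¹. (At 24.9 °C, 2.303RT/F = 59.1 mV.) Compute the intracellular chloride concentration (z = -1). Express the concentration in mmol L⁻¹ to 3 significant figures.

28.2 mmol L⁻¹

Nernst: E = (59.1/-1) · log₁₀([out]/[in]), so log₁₀([out]/[in]) = -39.0 × -1 / 59.1 = 0.6599.
[out]/[in] = 10^(0.6599) = 4.57.
[in] = 129 / 4.57 = 28.23 mmol L⁻¹.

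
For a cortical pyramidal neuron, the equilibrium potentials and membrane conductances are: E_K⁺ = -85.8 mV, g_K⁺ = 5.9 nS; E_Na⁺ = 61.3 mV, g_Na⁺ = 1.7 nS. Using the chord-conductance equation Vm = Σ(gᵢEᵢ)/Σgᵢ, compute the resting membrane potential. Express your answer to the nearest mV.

-53 mV

Σ gᵢEᵢ = 5.9·(-85.8) + 1.7·(61.3) = -402.01
Σ gᵢ = 5.9 + 1.7 = 7.6
Vm = -402.01 / 7.6 = -52.90 mV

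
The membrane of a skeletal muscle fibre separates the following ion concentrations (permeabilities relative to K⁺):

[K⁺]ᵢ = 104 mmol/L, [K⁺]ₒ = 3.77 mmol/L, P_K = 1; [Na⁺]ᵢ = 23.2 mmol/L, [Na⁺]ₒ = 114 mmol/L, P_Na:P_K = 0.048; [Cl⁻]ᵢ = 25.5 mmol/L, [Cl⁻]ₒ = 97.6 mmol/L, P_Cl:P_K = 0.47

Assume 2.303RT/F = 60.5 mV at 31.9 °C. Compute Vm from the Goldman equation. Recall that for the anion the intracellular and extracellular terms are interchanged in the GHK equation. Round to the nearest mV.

Vm = 60.5 · log₁₀[(Σ P·[cation]ₒ + Σ P·[anion]ᵢ) / (Σ P·[cation]ᵢ + Σ P·[anion]ₒ)]
Numerator = 1×3.77 + 0.048×114 + 0.47×25.5 = 21.23
Denominator = 1×104 + 0.048×23.2 + 0.47×97.6 = 151
Vm = 60.5 · log₁₀(0.14059) = 60.5 × (-0.8520) = -51.55 mV

-52 mV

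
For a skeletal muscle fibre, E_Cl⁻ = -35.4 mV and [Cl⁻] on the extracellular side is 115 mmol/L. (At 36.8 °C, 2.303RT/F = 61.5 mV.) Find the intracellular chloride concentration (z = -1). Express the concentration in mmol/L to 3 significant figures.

Nernst: E = (61.5/-1) · log₁₀([out]/[in]), so log₁₀([out]/[in]) = -35.4 × -1 / 61.5 = 0.5756.
[out]/[in] = 10^(0.5756) = 3.764.
[in] = 115 / 3.764 = 30.56 mmol/L.

30.6 mmol/L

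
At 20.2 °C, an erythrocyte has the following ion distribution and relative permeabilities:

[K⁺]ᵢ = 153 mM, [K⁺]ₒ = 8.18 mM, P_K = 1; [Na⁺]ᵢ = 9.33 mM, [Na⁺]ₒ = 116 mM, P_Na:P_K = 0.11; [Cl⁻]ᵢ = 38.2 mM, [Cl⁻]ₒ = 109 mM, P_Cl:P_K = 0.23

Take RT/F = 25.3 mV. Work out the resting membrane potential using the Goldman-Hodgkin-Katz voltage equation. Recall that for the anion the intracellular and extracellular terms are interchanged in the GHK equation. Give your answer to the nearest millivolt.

Vm = 25.3 · ln[(Σ P·[cation]ₒ + Σ P·[anion]ᵢ) / (Σ P·[cation]ᵢ + Σ P·[anion]ₒ)]
Numerator = 1×8.18 + 0.11×116 + 0.23×38.2 = 29.73
Denominator = 1×153 + 0.11×9.33 + 0.23×109 = 179.1
Vm = 25.3 · ln(0.16598) = 25.3 × (-1.7959) = -45.44 mV

-45 mV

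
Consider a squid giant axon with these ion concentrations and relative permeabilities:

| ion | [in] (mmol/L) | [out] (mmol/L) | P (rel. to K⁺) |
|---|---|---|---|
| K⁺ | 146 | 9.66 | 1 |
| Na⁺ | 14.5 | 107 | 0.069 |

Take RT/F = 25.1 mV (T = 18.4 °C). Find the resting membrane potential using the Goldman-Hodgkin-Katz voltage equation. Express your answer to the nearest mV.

-54 mV

Vm = 25.1 · ln[(Σ P·[cation]ₒ + Σ P·[anion]ᵢ) / (Σ P·[cation]ᵢ + Σ P·[anion]ₒ)]
Numerator = 1×9.66 + 0.069×107 = 17.04
Denominator = 1×146 + 0.069×14.5 = 147
Vm = 25.1 · ln(0.11594) = 25.1 × (-2.1547) = -54.08 mV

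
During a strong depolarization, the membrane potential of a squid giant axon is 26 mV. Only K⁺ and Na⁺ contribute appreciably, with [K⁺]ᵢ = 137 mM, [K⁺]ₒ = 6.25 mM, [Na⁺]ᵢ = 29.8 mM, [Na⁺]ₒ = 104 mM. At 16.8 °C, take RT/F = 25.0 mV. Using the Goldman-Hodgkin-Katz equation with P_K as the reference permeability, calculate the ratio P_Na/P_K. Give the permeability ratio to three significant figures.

19.4

Let α = P_Na/P_K. GHK: Vm = 25.0·ln[(Kₒ + α·Naₒ)/(Kᵢ + α·Naᵢ)].
e^(Vm/25.0) = e^(26.0/25.0) = 2.8292
So 2.8292·(Kᵢ + α·Naᵢ) = Kₒ + α·Naₒ → α = (2.8292·137.0 − 6.25) / (104.0 − 2.8292·29.8)
α = (387.6 − 6.25) / (104.0 − 84.31) = 381.4/19.69 = 19.37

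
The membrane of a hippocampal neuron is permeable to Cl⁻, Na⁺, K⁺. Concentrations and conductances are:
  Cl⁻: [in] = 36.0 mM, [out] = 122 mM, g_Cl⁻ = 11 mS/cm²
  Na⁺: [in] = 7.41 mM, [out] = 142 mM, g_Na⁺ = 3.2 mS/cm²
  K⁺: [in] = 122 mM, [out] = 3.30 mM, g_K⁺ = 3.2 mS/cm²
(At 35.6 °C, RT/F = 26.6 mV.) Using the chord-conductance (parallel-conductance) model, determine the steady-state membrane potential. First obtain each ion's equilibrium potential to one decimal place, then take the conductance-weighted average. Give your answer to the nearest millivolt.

-24 mV

E_Cl⁻ = (26.6/-1)·ln(122/36.0) = -32.5 mV
E_Na⁺ = (26.6/1)·ln(142/7.41) = 78.5 mV
E_K⁺ = (26.6/1)·ln(3.30/122) = -96.0 mV
Vm = (Σ gᵢEᵢ)/(Σ gᵢ) = (11·-32.5 + 3.2·78.5 + 3.2·-96.0) / (11 + 3.2 + 3.2)
= -413.50 / 17.4 = -23.76 mV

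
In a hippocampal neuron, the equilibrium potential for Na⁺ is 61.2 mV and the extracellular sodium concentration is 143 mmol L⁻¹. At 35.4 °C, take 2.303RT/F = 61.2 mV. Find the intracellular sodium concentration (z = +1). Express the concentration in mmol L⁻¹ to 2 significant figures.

14 mmol L⁻¹

Nernst: E = (61.2/1) · log₁₀([out]/[in]), so log₁₀([out]/[in]) = 61.2 × 1 / 61.2 = 1.0000.
[out]/[in] = 10^(1.0000) = 10.
[in] = 143 / 10 = 14.3 mmol L⁻¹.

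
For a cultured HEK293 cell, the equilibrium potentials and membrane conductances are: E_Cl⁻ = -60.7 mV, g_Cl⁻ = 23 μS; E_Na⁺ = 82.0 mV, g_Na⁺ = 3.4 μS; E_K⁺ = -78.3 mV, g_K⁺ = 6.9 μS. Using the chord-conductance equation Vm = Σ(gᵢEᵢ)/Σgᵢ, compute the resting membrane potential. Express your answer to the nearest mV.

Σ gᵢEᵢ = 23·(-60.7) + 3.4·(82.0) + 6.9·(-78.3) = -1657.57
Σ gᵢ = 23 + 3.4 + 6.9 = 33.3
Vm = -1657.57 / 33.3 = -49.78 mV

-50 mV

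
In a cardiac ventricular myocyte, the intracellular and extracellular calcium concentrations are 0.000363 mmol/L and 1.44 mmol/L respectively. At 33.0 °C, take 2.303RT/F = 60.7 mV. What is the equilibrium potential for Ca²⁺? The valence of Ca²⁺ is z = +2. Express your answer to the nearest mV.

109 mV

E = (60.7/z) · log₁₀([Ca²⁺]_out/[Ca²⁺]_in) with z = +2.
= (60.7/2) · log₁₀(1.44/0.000363) = 30.35 · log₁₀(3967)
= 30.35 · (3.5985) = 109.21 mV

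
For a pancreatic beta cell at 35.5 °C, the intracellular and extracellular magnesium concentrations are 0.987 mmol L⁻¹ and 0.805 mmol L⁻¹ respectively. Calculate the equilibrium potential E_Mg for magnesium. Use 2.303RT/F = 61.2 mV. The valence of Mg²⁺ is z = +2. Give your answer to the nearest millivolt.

-3 mV

E = (61.2/z) · log₁₀([Mg²⁺]_out/[Mg²⁺]_in) with z = +2.
= (61.2/2) · log₁₀(0.805/0.987) = 30.60 · log₁₀(0.8156)
= 30.60 · (-0.0885) = -2.71 mV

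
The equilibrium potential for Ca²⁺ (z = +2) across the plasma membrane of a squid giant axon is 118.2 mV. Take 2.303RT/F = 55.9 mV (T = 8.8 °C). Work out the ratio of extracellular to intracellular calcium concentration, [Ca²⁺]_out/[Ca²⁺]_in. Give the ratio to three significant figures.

16900

log₁₀([out]/[in]) = E·z/(55.9) = 118.2 × 2 / 55.9 = 4.2290
[out]/[in] = 10^(4.2290) = 1.694e+04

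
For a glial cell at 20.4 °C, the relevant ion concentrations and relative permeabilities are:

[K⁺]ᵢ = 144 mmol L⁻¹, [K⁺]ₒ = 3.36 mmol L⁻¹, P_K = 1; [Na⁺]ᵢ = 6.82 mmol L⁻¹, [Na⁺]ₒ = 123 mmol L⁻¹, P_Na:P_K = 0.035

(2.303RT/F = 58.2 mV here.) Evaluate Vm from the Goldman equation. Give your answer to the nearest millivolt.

-74 mV

Vm = 58.2 · log₁₀[(Σ P·[cation]ₒ + Σ P·[anion]ᵢ) / (Σ P·[cation]ᵢ + Σ P·[anion]ₒ)]
Numerator = 1×3.36 + 0.035×123 = 7.665
Denominator = 1×144 + 0.035×6.82 = 144.2
Vm = 58.2 · log₁₀(0.053141) = 58.2 × (-1.2746) = -74.18 mV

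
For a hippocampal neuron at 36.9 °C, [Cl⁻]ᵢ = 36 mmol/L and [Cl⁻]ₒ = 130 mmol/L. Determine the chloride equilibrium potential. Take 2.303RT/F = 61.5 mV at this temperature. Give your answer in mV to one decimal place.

E = (61.5/z) · log₁₀([Cl⁻]_out/[Cl⁻]_in) with z = -1.
For an anion, dividing by z = -1 reverses the sign.
= (61.5/-1) · log₁₀(130/36) = -61.50 · log₁₀(3.611)
= -61.50 · (0.5576) = -34.29 mV

-34.3 mV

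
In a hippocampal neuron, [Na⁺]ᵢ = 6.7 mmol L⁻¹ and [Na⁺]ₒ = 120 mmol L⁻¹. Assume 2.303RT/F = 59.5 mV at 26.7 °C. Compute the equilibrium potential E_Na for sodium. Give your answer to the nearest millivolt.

75 mV

E = (59.5/z) · log₁₀([Na⁺]_out/[Na⁺]_in) with z = +1.
= (59.5/1) · log₁₀(120/6.7) = 59.50 · log₁₀(17.91)
= 59.50 · (1.2531) = 74.56 mV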